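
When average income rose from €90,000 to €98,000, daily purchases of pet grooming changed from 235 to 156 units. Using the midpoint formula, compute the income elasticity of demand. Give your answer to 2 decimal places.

-4.75

ΔQ = -79, ΔI = 8000. Midpoints: Ī = 94,000, Q̄ = 195.5.
ε_I = (ΔQ/ΔI)(Ī/Q̄) = (-79/8000)(94000/195.5).
ε_I < 0, so the good is inferior.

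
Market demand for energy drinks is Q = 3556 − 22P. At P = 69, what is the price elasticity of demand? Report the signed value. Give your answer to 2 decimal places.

At P = 69, Q = 2038.
dQ/dP = −22.
ε = (dQ/dP)(P/Q) = (-22)(69/2038).

-0.74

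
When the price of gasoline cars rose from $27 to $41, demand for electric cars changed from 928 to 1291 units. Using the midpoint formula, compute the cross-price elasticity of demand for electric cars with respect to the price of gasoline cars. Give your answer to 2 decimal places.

0.79

ΔQ_x = 1291 − 928 = 363; ΔP_y = 41 − 27 = 14.
Midpoints: P̄_y = 34.00, Q̄_x = 1109.5.
ε_xy = (ΔQ_x/ΔP_y)(P̄_y/Q̄_x) = (363/14)(34.00/1109.5).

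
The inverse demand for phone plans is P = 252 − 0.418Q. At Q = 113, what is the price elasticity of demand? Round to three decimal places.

-4.335

At Q = 113, P = 252 − 0.418(113) = 204.77.
dP/dQ = −0.418, so dQ/dP = 1/(−0.418) = -2.392.
ε = (dQ/dP)(P/Q) = (-2.392)(204.77/113).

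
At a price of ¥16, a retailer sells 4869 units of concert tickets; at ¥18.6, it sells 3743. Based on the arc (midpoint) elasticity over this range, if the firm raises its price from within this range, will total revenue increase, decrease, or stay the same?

Arc ε = (-1126/2.6)(17.30/4306.0) ≈ -1.740.
|ε| = 1.74 > 1, so demand is elastic. A price rise therefore reduces total revenue.

decrease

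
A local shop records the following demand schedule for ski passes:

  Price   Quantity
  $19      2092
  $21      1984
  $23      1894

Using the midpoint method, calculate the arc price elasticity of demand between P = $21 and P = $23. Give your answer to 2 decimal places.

-0.51

At P = 21, Q = 1984; at P = 23, Q = 1894.
ΔQ = -90, ΔP = 2. Midpoints: P̄ = 22.00, Q̄ = 1939.0.
ε = (ΔQ/ΔP)(P̄/Q̄) = (-90/2)(22.00/1939.0).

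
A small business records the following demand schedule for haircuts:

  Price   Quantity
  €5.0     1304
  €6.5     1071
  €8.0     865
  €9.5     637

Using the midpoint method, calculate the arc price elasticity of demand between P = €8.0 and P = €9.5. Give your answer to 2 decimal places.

-1.77

At P = 8.0, Q = 865; at P = 9.5, Q = 637.
ΔQ = -228, ΔP = 1.5. Midpoints: P̄ = 8.75, Q̄ = 751.0.
ε = (ΔQ/ΔP)(P̄/Q̄) = (-228/1.5)(8.75/751.0).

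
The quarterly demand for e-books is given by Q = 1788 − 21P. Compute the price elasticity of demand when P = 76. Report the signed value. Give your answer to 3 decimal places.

-8.313

At P = 76, Q = 192.
dQ/dP = −21.
ε = (dQ/dP)(P/Q) = (-21)(76/192).
|ε| > 1, so demand is elastic at this price.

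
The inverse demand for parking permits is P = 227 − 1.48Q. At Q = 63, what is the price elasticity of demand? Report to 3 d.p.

At Q = 63, P = 227 − 1.48(63) = 133.76.
dP/dQ = −1.48, so dQ/dP = 1/(−1.48) = -0.676.
ε = (dQ/dP)(P/Q) = (-0.676)(133.76/63).

-1.435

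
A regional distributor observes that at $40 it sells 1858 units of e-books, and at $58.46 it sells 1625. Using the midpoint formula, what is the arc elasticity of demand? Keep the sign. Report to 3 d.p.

-0.357

ΔQ = 1625 − 1858 = -233; ΔP = 58.46 − 40 = 18.46.
Midpoints: P̄ = 49.23, Q̄ = 1741.5.
ε = (ΔQ/ΔP)(P̄/Q̄) = (-233/18.46)(49.23/1741.5).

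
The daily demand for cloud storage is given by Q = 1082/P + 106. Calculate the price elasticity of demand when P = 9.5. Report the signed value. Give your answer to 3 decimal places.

-0.518

At P = 9.5, Q = 219.895.
dQ/dP = −1082/P² = -11.989.
ε = (dQ/dP)(P/Q) = (-11.989)(9.5/219.895).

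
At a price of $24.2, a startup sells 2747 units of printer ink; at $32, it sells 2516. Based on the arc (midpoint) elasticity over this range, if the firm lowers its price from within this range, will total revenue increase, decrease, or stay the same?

Arc ε = (-231/7.8)(28.10/2631.5) ≈ -0.316.
|ε| = 0.32 < 1, so demand is inelastic. A price cut therefore reduces total revenue.

decrease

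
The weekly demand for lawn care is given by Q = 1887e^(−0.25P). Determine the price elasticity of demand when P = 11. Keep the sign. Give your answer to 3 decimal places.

At P = 11, Q = 120.632.
dQ/dP = −0.25·1887e^(−0.25P) = −0.25Q = -30.158.
ε = (dQ/dP)(P/Q) = (-30.158)(11/120.632).

-2.750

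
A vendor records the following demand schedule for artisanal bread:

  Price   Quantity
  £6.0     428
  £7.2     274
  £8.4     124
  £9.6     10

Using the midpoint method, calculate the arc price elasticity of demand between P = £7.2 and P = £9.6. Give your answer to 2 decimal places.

-6.51

At P = 7.2, Q = 274; at P = 9.6, Q = 10.
ΔQ = -264, ΔP = 2.4. Midpoints: P̄ = 8.40, Q̄ = 142.0.
ε = (ΔQ/ΔP)(P̄/Q̄) = (-264/2.4)(8.40/142.0).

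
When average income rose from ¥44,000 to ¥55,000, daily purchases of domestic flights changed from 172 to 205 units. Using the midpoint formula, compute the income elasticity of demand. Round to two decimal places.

0.79

ΔQ = 33, ΔI = 11000. Midpoints: Ī = 49,500, Q̄ = 188.5.
ε_I = (ΔQ/ΔI)(Ī/Q̄) = (33/11000)(49500/188.5).
ε_I > 0, so the good is normal.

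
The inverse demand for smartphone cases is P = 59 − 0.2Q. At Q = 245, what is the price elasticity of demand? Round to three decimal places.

At Q = 245, P = 59 − 0.2(245) = 10.00.
dP/dQ = −0.2, so dQ/dP = 1/(−0.2) = -5.000.
ε = (dQ/dP)(P/Q) = (-5.000)(10.00/245).

-0.204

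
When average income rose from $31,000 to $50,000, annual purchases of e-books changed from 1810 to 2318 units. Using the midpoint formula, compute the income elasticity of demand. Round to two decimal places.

ΔQ = 508, ΔI = 19000. Midpoints: Ī = 40,500, Q̄ = 2064.0.
ε_I = (ΔQ/ΔI)(Ī/Q̄) = (508/19000)(40500/2064.0).

0.52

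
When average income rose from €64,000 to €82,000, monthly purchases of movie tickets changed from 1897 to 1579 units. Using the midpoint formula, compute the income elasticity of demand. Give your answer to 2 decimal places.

ΔQ = -318, ΔI = 18000. Midpoints: Ī = 73,000, Q̄ = 1738.0.
ε_I = (ΔQ/ΔI)(Ī/Q̄) = (-318/18000)(73000/1738.0).

-0.74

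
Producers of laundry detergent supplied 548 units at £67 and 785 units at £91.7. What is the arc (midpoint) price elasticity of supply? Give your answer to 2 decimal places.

1.14

ΔQ = 785 − 548 = 237; ΔP = 91.7 − 67 = 24.7.
Midpoints: P̄ = 79.35, Q̄ = 666.5.
ε_s = (ΔQ/ΔP)(P̄/Q̄) = (237/24.7)(79.35/666.5).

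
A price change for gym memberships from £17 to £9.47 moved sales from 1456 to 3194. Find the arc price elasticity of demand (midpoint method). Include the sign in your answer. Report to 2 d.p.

ΔQ = 3194 − 1456 = 1738; ΔP = 9.47 − 17 = -7.53.
Midpoints: P̄ = 13.23, Q̄ = 2325.0.
ε = (ΔQ/ΔP)(P̄/Q̄) = (1738/-7.53)(13.23/2325.0).

-1.31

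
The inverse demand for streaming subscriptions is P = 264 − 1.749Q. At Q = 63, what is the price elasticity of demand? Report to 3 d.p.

-1.396

At Q = 63, P = 264 − 1.749(63) = 153.81.
dP/dQ = −1.749, so dQ/dP = 1/(−1.749) = -0.572.
ε = (dQ/dP)(P/Q) = (-0.572)(153.81/63).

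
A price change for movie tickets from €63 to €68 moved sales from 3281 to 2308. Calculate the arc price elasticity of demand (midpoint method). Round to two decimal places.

-4.56

ΔQ = 2308 − 3281 = -973; ΔP = 68 − 63 = 5.
Midpoints: P̄ = 65.50, Q̄ = 2794.5.
ε = (ΔQ/ΔP)(P̄/Q̄) = (-973/5)(65.50/2794.5).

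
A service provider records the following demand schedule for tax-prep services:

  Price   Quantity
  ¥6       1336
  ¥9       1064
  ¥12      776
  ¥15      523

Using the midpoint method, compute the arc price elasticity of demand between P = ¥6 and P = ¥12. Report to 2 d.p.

-0.80

At P = 6, Q = 1336; at P = 12, Q = 776.
ΔQ = -560, ΔP = 6. Midpoints: P̄ = 9.00, Q̄ = 1056.0.
ε = (ΔQ/ΔP)(P̄/Q̄) = (-560/6)(9.00/1056.0).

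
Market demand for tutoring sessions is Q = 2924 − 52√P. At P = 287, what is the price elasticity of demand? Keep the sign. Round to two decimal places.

At P = 287, Q = 2043.064.
dQ/dP = −52/(2√P) = -1.535.
ε = (dQ/dP)(P/Q) = (-1.535)(287/2043.064).
|ε| < 1, so demand is inelastic at this price.

-0.22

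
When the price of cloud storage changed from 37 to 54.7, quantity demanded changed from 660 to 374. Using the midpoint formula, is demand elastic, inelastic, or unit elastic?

elastic

Arc ε ≈ -1.433.
|ε| = 1.43 > 1.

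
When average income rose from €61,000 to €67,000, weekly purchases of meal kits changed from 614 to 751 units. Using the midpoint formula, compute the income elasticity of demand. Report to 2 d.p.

2.14

ΔQ = 137, ΔI = 6000. Midpoints: Ī = 64,000, Q̄ = 682.5.
ε_I = (ΔQ/ΔI)(Ī/Q̄) = (137/6000)(64000/682.5).
ε_I > 0, so the good is normal.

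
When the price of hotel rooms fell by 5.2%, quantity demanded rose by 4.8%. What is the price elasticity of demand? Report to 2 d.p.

-0.92

ε = %ΔQ / %ΔP = (4.8)/(-5.2) = -0.923.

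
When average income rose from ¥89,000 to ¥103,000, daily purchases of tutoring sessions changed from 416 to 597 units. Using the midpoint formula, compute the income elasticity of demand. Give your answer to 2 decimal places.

ΔQ = 181, ΔI = 14000. Midpoints: Ī = 96,000, Q̄ = 506.5.
ε_I = (ΔQ/ΔI)(Ī/Q̄) = (181/14000)(96000/506.5).
ε_I > 0, so the good is normal.

2.45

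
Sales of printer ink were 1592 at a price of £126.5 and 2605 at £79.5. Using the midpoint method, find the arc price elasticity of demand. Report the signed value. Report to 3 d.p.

ΔQ = 2605 − 1592 = 1013; ΔP = 79.5 − 126.5 = -47.
Midpoints: P̄ = 103.00, Q̄ = 2098.5.
ε = (ΔQ/ΔP)(P̄/Q̄) = (1013/-47)(103.00/2098.5).

-1.058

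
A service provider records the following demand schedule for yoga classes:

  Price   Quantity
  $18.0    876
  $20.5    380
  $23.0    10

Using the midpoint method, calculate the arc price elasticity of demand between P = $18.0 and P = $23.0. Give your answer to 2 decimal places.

At P = 18.0, Q = 876; at P = 23.0, Q = 10.
ΔQ = -866, ΔP = 5.0. Midpoints: P̄ = 20.50, Q̄ = 443.0.
ε = (ΔQ/ΔP)(P̄/Q̄) = (-866/5.0)(20.50/443.0).

-8.01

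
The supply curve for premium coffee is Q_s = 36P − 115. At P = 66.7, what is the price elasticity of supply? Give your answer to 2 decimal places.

At P = 66.7, Q_s = 2286.20.
dQ_s/dP = 36.
ε_s = (dQ_s/dP)(P/Q_s) = (36)(66.7/2286.20).

1.05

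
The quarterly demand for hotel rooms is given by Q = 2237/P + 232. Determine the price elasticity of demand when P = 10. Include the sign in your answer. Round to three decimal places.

-0.491

At P = 10, Q = 455.700.
dQ/dP = −2237/P² = -22.370.
ε = (dQ/dP)(P/Q) = (-22.370)(10/455.700).
|ε| < 1, so demand is inelastic at this price.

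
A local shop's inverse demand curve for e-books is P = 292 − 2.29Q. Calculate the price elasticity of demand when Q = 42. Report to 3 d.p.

-2.036

At Q = 42, P = 292 − 2.29(42) = 195.82.
dP/dQ = −2.29, so dQ/dP = 1/(−2.29) = -0.437.
ε = (dQ/dP)(P/Q) = (-0.437)(195.82/42).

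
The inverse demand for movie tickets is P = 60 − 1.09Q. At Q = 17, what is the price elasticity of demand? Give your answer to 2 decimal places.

-2.24

At Q = 17, P = 60 − 1.09(17) = 41.47.
dP/dQ = −1.09, so dQ/dP = 1/(−1.09) = -0.917.
ε = (dQ/dP)(P/Q) = (-0.917)(41.47/17).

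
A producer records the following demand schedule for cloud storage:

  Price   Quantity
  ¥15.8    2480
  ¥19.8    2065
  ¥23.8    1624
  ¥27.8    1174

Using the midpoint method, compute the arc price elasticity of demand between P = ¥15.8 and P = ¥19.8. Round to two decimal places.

-0.81

At P = 15.8, Q = 2480; at P = 19.8, Q = 2065.
ΔQ = -415, ΔP = 4.0. Midpoints: P̄ = 17.80, Q̄ = 2272.5.
ε = (ΔQ/ΔP)(P̄/Q̄) = (-415/4.0)(17.80/2272.5).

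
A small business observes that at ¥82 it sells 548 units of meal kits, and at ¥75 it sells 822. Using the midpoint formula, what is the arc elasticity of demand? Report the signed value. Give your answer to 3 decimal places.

-4.486

ΔQ = 822 − 548 = 274; ΔP = 75 − 82 = -7.
Midpoints: P̄ = 78.50, Q̄ = 685.0.
ε = (ΔQ/ΔP)(P̄/Q̄) = (274/-7)(78.50/685.0).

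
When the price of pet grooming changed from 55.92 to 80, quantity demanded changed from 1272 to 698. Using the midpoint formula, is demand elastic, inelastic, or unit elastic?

Arc ε ≈ -1.645.
|ε| = 1.64 > 1.

elastic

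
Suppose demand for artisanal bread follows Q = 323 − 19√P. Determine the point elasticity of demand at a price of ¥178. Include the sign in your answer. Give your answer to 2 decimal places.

At P = 178, Q = 69.508.
dQ/dP = −19/(2√P) = -0.712.
ε = (dQ/dP)(P/Q) = (-0.712)(178/69.508).
|ε| > 1, so demand is elastic at this price.

-1.82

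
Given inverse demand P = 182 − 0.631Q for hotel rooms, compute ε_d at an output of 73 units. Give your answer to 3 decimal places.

At Q = 73, P = 182 − 0.631(73) = 135.94.
dP/dQ = −0.631, so dQ/dP = 1/(−0.631) = -1.585.
ε = (dQ/dP)(P/Q) = (-1.585)(135.94/73).

-2.951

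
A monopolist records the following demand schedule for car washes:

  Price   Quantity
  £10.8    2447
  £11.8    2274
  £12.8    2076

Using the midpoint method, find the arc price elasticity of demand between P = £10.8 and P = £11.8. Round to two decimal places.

At P = 10.8, Q = 2447; at P = 11.8, Q = 2274.
ΔQ = -173, ΔP = 1.0. Midpoints: P̄ = 11.30, Q̄ = 2360.5.
ε = (ΔQ/ΔP)(P̄/Q̄) = (-173/1.0)(11.30/2360.5).

-0.83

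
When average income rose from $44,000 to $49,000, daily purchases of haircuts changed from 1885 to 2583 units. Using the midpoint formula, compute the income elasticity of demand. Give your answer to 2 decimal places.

2.91

ΔQ = 698, ΔI = 5000. Midpoints: Ī = 46,500, Q̄ = 2234.0.
ε_I = (ΔQ/ΔI)(Ī/Q̄) = (698/5000)(46500/2234.0).
ε_I > 0, so the good is normal.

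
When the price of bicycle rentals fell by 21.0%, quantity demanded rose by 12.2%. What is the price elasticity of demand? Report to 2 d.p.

-0.58

ε = %ΔQ / %ΔP = (12.2)/(-21.0) = -0.581.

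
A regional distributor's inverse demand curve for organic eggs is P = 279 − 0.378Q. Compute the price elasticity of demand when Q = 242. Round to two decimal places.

-2.05

At Q = 242, P = 279 − 0.378(242) = 187.52.
dP/dQ = −0.378, so dQ/dP = 1/(−0.378) = -2.646.
ε = (dQ/dP)(P/Q) = (-2.646)(187.52/242).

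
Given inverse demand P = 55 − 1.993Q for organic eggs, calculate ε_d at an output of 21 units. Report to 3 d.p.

-0.314

At Q = 21, P = 55 − 1.993(21) = 13.15.
dP/dQ = −1.993, so dQ/dP = 1/(−1.993) = -0.502.
ε = (dQ/dP)(P/Q) = (-0.502)(13.15/21).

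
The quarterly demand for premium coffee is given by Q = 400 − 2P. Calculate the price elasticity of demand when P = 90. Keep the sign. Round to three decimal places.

-0.818

At P = 90, Q = 220.
dQ/dP = −2.
ε = (dQ/dP)(P/Q) = (-2)(90/220).
|ε| < 1, so demand is inelastic at this price.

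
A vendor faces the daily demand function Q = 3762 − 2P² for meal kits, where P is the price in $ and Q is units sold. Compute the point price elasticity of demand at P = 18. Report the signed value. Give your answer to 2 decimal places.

At P = 18, Q = 3114.
dQ/dP = −4P = -72.
ε = (dQ/dP)(P/Q) = (-72)(18/3114).
|ε| < 1, so demand is inelastic at this price.

-0.42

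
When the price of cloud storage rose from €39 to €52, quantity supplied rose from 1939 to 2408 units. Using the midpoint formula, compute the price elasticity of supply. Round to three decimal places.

0.755

ΔQ = 2408 − 1939 = 469; ΔP = 52 − 39 = 13.
Midpoints: P̄ = 45.50, Q̄ = 2173.5.
ε_s = (ΔQ/ΔP)(P̄/Q̄) = (469/13)(45.50/2173.5).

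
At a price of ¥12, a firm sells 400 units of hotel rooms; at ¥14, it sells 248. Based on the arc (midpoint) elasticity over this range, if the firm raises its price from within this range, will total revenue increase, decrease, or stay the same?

decrease

Arc ε = (-152/2)(13.00/324.0) ≈ -3.049.
|ε| = 3.05 > 1, so demand is elastic. A price rise therefore reduces total revenue.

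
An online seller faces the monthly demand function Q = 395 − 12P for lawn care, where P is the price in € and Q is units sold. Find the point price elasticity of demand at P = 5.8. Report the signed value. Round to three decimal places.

At P = 5.8, Q = 325.400.
dQ/dP = −12.
ε = (dQ/dP)(P/Q) = (-12)(5.8/325.400).

-0.214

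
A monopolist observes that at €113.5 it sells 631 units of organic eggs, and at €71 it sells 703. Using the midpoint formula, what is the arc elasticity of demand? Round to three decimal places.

ΔQ = 703 − 631 = 72; ΔP = 71 − 113.5 = -42.5.
Midpoints: P̄ = 92.25, Q̄ = 667.0.
ε = (ΔQ/ΔP)(P̄/Q̄) = (72/-42.5)(92.25/667.0).

-0.234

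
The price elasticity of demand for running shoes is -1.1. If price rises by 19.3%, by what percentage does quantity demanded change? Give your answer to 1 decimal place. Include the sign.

-21.2%

%ΔQ ≈ ε × %ΔP = (-1.1)(19.3%) = -21.23%.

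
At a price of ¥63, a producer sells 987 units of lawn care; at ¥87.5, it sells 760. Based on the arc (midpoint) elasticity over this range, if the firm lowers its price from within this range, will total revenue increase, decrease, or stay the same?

decrease

Arc ε = (-227/24.5)(75.25/873.5) ≈ -0.798.
|ε| = 0.80 < 1, so demand is inelastic. A price cut therefore reduces total revenue.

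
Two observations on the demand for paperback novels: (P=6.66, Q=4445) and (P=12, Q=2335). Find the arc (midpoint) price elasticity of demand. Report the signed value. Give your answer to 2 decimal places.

-1.09

ΔQ = 2335 − 4445 = -2110; ΔP = 12 − 6.66 = 5.34.
Midpoints: P̄ = 9.33, Q̄ = 3390.0.
ε = (ΔQ/ΔP)(P̄/Q̄) = (-2110/5.34)(9.33/3390.0).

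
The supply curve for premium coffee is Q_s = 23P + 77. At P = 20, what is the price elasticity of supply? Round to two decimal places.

At P = 20, Q_s = 537.
dQ_s/dP = 23.
ε_s = (dQ_s/dP)(P/Q_s) = (23)(20/537).

0.86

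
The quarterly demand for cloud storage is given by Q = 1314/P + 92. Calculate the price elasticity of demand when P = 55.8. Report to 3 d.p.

-0.204

At P = 55.8, Q = 115.548.
dQ/dP = −1314/P² = -0.422.
ε = (dQ/dP)(P/Q) = (-0.422)(55.8/115.548).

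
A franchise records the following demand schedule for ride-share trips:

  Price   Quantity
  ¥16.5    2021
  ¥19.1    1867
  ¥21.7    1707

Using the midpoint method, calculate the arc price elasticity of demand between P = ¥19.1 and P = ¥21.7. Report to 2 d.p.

At P = 19.1, Q = 1867; at P = 21.7, Q = 1707.
ΔQ = -160, ΔP = 2.6. Midpoints: P̄ = 20.40, Q̄ = 1787.0.
ε = (ΔQ/ΔP)(P̄/Q̄) = (-160/2.6)(20.40/1787.0).

-0.70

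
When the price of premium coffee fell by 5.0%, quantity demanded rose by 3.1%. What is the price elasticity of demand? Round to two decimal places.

ε = %ΔQ / %ΔP = (3.1)/(-5.0) = -0.620.

-0.62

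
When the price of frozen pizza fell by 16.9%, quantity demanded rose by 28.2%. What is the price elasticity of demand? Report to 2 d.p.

-1.67

ε = %ΔQ / %ΔP = (28.2)/(-16.9) = -1.669.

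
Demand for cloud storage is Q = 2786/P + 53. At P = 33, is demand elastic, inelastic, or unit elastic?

inelastic

Q = 137.424, dQ/dP = -2.558.
ε = (dQ/dP)(P/Q) ≈ -0.614.
|ε| = 0.61 < 1.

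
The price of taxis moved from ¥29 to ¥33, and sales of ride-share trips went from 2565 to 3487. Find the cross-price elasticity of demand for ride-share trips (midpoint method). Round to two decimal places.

2.36

ΔQ_x = 3487 − 2565 = 922; ΔP_y = 33 − 29 = 4.
Midpoints: P̄_y = 31.00, Q̄_x = 3026.0.
ε_xy = (ΔQ_x/ΔP_y)(P̄_y/Q̄_x) = (922/4)(31.00/3026.0).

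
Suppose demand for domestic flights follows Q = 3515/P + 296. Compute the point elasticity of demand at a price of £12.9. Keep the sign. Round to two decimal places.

At P = 12.9, Q = 568.481.
dQ/dP = −3515/P² = -21.123.
ε = (dQ/dP)(P/Q) = (-21.123)(12.9/568.481).
|ε| < 1, so demand is inelastic at this price.

-0.48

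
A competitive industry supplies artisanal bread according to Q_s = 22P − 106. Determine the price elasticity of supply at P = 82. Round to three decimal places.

1.062

At P = 82, Q_s = 1698.
dQ_s/dP = 22.
ε_s = (dQ_s/dP)(P/Q_s) = (22)(82/1698).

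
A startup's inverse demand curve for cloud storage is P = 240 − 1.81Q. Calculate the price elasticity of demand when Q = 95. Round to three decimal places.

At Q = 95, P = 240 − 1.81(95) = 68.05.
dP/dQ = −1.81, so dQ/dP = 1/(−1.81) = -0.552.
ε = (dQ/dP)(P/Q) = (-0.552)(68.05/95).

-0.396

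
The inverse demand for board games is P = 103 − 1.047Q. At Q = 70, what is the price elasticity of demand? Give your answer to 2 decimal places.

-0.41

At Q = 70, P = 103 − 1.047(70) = 29.71.
dP/dQ = −1.047, so dQ/dP = 1/(−1.047) = -0.955.
ε = (dQ/dP)(P/Q) = (-0.955)(29.71/70).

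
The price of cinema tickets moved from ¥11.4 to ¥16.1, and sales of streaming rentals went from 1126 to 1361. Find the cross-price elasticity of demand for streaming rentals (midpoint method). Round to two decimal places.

0.55

ΔQ_x = 1361 − 1126 = 235; ΔP_y = 16.1 − 11.4 = 4.7.
Midpoints: P̄_y = 13.75, Q̄_x = 1243.5.
ε_xy = (ΔQ_x/ΔP_y)(P̄_y/Q̄_x) = (235/4.7)(13.75/1243.5).
ε_xy > 0, so the goods are substitutes.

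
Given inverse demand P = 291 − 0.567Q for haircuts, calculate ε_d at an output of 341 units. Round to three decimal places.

-0.505

At Q = 341, P = 291 − 0.567(341) = 97.65.
dP/dQ = −0.567, so dQ/dP = 1/(−0.567) = -1.764.
ε = (dQ/dP)(P/Q) = (-1.764)(97.65/341).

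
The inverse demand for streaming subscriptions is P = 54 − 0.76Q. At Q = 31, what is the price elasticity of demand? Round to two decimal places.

At Q = 31, P = 54 − 0.76(31) = 30.44.
dP/dQ = −0.76, so dQ/dP = 1/(−0.76) = -1.316.
ε = (dQ/dP)(P/Q) = (-1.316)(30.44/31).

-1.29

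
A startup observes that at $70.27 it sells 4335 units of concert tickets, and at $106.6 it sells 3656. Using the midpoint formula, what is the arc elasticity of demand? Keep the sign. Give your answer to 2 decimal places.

ΔQ = 3656 − 4335 = -679; ΔP = 106.6 − 70.27 = 36.33.
Midpoints: P̄ = 88.44, Q̄ = 3995.5.
ε = (ΔQ/ΔP)(P̄/Q̄) = (-679/36.33)(88.44/3995.5).

-0.41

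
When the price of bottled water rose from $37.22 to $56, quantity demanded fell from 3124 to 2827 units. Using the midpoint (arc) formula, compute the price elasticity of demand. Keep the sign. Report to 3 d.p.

ΔQ = 2827 − 3124 = -297; ΔP = 56 − 37.22 = 18.78.
Midpoints: P̄ = 46.61, Q̄ = 2975.5.
ε = (ΔQ/ΔP)(P̄/Q̄) = (-297/18.78)(46.61/2975.5).

-0.248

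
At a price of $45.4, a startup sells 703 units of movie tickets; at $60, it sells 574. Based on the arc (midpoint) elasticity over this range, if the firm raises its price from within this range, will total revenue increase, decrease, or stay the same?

Arc ε = (-129/14.6)(52.70/638.5) ≈ -0.729.
|ε| = 0.73 < 1, so demand is inelastic. A price rise therefore raises total revenue.

increase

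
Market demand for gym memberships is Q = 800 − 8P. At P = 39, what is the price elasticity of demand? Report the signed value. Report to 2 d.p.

-0.64

At P = 39, Q = 488.
dQ/dP = −8.
ε = (dQ/dP)(P/Q) = (-8)(39/488).
|ε| < 1, so demand is inelastic at this price.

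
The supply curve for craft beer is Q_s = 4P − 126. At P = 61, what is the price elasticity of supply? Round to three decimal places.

2.068

At P = 61, Q_s = 118.
dQ_s/dP = 4.
ε_s = (dQ_s/dP)(P/Q_s) = (4)(61/118).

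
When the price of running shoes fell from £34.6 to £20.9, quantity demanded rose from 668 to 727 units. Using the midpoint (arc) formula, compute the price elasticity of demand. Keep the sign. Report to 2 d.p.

-0.17

ΔQ = 727 − 668 = 59; ΔP = 20.9 − 34.6 = -13.7.
Midpoints: P̄ = 27.75, Q̄ = 697.5.
ε = (ΔQ/ΔP)(P̄/Q̄) = (59/-13.7)(27.75/697.5).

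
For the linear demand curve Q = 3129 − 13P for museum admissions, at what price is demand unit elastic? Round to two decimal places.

120.35

For linear demand Q = a − bP, ε = −bP/(a − bP). |ε| = 1 when bP = a − bP, i.e. P = a/(2b).
P = 3129/(2·13) = 3129/26 = 120.3462.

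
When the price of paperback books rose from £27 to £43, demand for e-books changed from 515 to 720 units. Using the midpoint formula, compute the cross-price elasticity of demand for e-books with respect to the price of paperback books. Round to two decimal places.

0.73

ΔQ_x = 720 − 515 = 205; ΔP_y = 43 − 27 = 16.
Midpoints: P̄_y = 35.00, Q̄_x = 617.5.
ε_xy = (ΔQ_x/ΔP_y)(P̄_y/Q̄_x) = (205/16)(35.00/617.5).
ε_xy > 0, so the goods are substitutes.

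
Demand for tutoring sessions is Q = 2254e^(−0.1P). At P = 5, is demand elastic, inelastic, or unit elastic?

Q = 1367.120, dQ/dP = -136.712.
ε = (dQ/dP)(P/Q) ≈ -0.500.
|ε| = 0.50 < 1.

inelastic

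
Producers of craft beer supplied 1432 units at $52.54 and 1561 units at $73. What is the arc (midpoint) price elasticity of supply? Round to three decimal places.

0.264

ΔQ = 1561 − 1432 = 129; ΔP = 73 − 52.54 = 20.46.
Midpoints: P̄ = 62.77, Q̄ = 1496.5.
ε_s = (ΔQ/ΔP)(P̄/Q̄) = (129/20.46)(62.77/1496.5).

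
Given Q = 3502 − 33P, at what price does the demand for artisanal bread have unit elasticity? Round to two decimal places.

For linear demand Q = a − bP, ε = −bP/(a − bP). |ε| = 1 when bP = a − bP, i.e. P = a/(2b).
P = 3502/(2·33) = 3502/66 = 53.0606.

53.06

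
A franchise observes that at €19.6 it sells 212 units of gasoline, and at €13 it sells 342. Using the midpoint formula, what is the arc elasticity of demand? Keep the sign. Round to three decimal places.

ΔQ = 342 − 212 = 130; ΔP = 13 − 19.6 = -6.6.
Midpoints: P̄ = 16.30, Q̄ = 277.0.
ε = (ΔQ/ΔP)(P̄/Q̄) = (130/-6.6)(16.30/277.0).

-1.159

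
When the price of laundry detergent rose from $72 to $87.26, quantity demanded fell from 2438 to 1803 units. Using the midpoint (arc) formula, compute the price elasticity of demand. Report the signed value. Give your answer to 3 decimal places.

ΔQ = 1803 − 2438 = -635; ΔP = 87.26 − 72 = 15.26.
Midpoints: P̄ = 79.63, Q̄ = 2120.5.
ε = (ΔQ/ΔP)(P̄/Q̄) = (-635/15.26)(79.63/2120.5).

-1.563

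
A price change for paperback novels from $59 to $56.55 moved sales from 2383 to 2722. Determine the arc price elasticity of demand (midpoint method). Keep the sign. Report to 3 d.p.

-3.132

ΔQ = 2722 − 2383 = 339; ΔP = 56.55 − 59 = -2.45.
Midpoints: P̄ = 57.77, Q̄ = 2552.5.
ε = (ΔQ/ΔP)(P̄/Q̄) = (339/-2.45)(57.77/2552.5).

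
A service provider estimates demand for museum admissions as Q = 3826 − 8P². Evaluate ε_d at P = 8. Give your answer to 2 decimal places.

At P = 8, Q = 3314.
dQ/dP = −16P = -128.
ε = (dQ/dP)(P/Q) = (-128)(8/3314).

-0.31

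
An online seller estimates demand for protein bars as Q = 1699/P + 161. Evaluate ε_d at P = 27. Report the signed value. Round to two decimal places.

-0.28

At P = 27, Q = 223.926.
dQ/dP = −1699/P² = -2.331.
ε = (dQ/dP)(P/Q) = (-2.331)(27/223.926).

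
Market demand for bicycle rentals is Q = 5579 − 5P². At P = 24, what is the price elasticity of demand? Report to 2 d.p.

-2.13

At P = 24, Q = 2699.
dQ/dP = −10P = -240.
ε = (dQ/dP)(P/Q) = (-240)(24/2699).
|ε| > 1, so demand is elastic at this price.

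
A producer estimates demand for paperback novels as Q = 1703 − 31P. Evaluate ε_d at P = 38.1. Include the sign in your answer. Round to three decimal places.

At P = 38.1, Q = 521.900.
dQ/dP = −31.
ε = (dQ/dP)(P/Q) = (-31)(38.1/521.900).
|ε| > 1, so demand is elastic at this price.

-2.263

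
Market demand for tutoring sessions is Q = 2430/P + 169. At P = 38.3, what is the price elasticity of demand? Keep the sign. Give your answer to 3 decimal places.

-0.273

At P = 38.3, Q = 232.446.
dQ/dP = −2430/P² = -1.657.
ε = (dQ/dP)(P/Q) = (-1.657)(38.3/232.446).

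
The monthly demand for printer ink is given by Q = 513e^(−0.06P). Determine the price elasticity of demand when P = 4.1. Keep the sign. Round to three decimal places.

At P = 4.1, Q = 401.126.
dQ/dP = −0.06·513e^(−0.06P) = −0.06Q = -24.068.
ε = (dQ/dP)(P/Q) = (-24.068)(4.1/401.126).

-0.246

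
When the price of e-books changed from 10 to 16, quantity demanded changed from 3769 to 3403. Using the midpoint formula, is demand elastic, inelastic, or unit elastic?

Arc ε ≈ -0.221.
|ε| = 0.22 < 1.

inelastic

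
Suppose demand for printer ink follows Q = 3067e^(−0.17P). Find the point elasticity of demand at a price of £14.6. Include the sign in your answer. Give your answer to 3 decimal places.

At P = 14.6, Q = 256.327.
dQ/dP = −0.17·3067e^(−0.17P) = −0.17Q = -43.576.
ε = (dQ/dP)(P/Q) = (-43.576)(14.6/256.327).

-2.482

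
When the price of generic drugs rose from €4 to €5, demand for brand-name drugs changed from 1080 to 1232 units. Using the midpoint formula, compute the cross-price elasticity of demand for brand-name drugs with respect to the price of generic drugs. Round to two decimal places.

0.59

ΔQ_x = 1232 − 1080 = 152; ΔP_y = 5 − 4 = 1.
Midpoints: P̄_y = 4.50, Q̄_x = 1156.0.
ε_xy = (ΔQ_x/ΔP_y)(P̄_y/Q̄_x) = (152/1)(4.50/1156.0).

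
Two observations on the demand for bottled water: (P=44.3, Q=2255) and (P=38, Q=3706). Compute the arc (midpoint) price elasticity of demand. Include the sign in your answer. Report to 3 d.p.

ΔQ = 3706 − 2255 = 1451; ΔP = 38 − 44.3 = -6.3.
Midpoints: P̄ = 41.15, Q̄ = 2980.5.
ε = (ΔQ/ΔP)(P̄/Q̄) = (1451/-6.3)(41.15/2980.5).

-3.180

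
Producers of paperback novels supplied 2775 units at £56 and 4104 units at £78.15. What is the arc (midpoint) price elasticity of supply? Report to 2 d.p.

1.17

ΔQ = 4104 − 2775 = 1329; ΔP = 78.15 − 56 = 22.15.
Midpoints: P̄ = 67.08, Q̄ = 3439.5.
ε_s = (ΔQ/ΔP)(P̄/Q̄) = (1329/22.15)(67.08/3439.5).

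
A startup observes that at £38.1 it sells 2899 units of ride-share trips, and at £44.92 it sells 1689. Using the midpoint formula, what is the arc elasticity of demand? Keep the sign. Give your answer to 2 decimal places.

ΔQ = 1689 − 2899 = -1210; ΔP = 44.92 − 38.1 = 6.82.
Midpoints: P̄ = 41.51, Q̄ = 2294.0.
ε = (ΔQ/ΔP)(P̄/Q̄) = (-1210/6.82)(41.51/2294.0).

-3.21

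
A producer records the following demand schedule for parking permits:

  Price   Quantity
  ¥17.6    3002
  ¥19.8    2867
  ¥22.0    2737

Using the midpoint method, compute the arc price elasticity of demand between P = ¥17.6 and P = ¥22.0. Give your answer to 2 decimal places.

At P = 17.6, Q = 3002; at P = 22.0, Q = 2737.
ΔQ = -265, ΔP = 4.4. Midpoints: P̄ = 19.80, Q̄ = 2869.5.
ε = (ΔQ/ΔP)(P̄/Q̄) = (-265/4.4)(19.80/2869.5).

-0.42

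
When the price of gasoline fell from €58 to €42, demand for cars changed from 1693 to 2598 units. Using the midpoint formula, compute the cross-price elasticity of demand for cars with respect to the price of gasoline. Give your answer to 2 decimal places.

-1.32

ΔQ_x = 2598 − 1693 = 905; ΔP_y = 42 − 58 = -16.
Midpoints: P̄_y = 50.00, Q̄_x = 2145.5.
ε_xy = (ΔQ_x/ΔP_y)(P̄_y/Q̄_x) = (905/-16)(50.00/2145.5).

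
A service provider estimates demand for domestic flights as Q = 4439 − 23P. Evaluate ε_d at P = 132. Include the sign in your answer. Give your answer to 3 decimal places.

-2.164

At P = 132, Q = 1403.
dQ/dP = −23.
ε = (dQ/dP)(P/Q) = (-23)(132/1403).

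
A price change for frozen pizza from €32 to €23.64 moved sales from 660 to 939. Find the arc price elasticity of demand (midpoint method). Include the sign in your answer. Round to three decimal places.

ΔQ = 939 − 660 = 279; ΔP = 23.64 − 32 = -8.36.
Midpoints: P̄ = 27.82, Q̄ = 799.5.
ε = (ΔQ/ΔP)(P̄/Q̄) = (279/-8.36)(27.82/799.5).

-1.161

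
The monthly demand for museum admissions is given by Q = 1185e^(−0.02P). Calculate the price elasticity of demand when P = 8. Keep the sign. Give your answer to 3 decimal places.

-0.160

At P = 8, Q = 1009.790.
dQ/dP = −0.02·1185e^(−0.02P) = −0.02Q = -20.196.
ε = (dQ/dP)(P/Q) = (-20.196)(8/1009.790).
|ε| < 1, so demand is inelastic at this price.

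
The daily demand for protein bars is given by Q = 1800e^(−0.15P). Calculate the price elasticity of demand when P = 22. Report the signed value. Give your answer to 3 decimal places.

-3.300

At P = 22, Q = 66.390.
dQ/dP = −0.15·1800e^(−0.15P) = −0.15Q = -9.958.
ε = (dQ/dP)(P/Q) = (-9.958)(22/66.390).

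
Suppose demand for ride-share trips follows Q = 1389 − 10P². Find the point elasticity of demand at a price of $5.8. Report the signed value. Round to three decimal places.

At P = 5.8, Q = 1052.600.
dQ/dP = −20P = -116.
ε = (dQ/dP)(P/Q) = (-116)(5.8/1052.600).
|ε| < 1, so demand is inelastic at this price.

-0.639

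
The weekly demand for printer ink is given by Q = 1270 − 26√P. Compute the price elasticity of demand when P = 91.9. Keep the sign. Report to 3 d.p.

At P = 91.9, Q = 1020.752.
dQ/dP = −26/(2√P) = -1.356.
ε = (dQ/dP)(P/Q) = (-1.356)(91.9/1020.752).
|ε| < 1, so demand is inelastic at this price.

-0.122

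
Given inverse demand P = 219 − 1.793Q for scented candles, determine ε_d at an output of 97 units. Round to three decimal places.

At Q = 97, P = 219 − 1.793(97) = 45.08.
dP/dQ = −1.793, so dQ/dP = 1/(−1.793) = -0.558.
ε = (dQ/dP)(P/Q) = (-0.558)(45.08/97).

-0.259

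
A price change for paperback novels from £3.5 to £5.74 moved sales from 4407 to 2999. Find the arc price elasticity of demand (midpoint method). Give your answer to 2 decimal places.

ΔQ = 2999 − 4407 = -1408; ΔP = 5.74 − 3.5 = 2.24.
Midpoints: P̄ = 4.62, Q̄ = 3703.0.
ε = (ΔQ/ΔP)(P̄/Q̄) = (-1408/2.24)(4.62/3703.0).

-0.78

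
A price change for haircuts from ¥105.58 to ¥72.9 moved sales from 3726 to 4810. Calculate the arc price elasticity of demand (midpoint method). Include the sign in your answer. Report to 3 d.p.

-0.694

ΔQ = 4810 − 3726 = 1084; ΔP = 72.9 − 105.58 = -32.68.
Midpoints: P̄ = 89.24, Q̄ = 4268.0.
ε = (ΔQ/ΔP)(P̄/Q̄) = (1084/-32.68)(89.24/4268.0).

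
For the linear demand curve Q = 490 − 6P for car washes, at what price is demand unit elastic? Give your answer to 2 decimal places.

For linear demand Q = a − bP, ε = −bP/(a − bP). |ε| = 1 when bP = a − bP, i.e. P = a/(2b).
P = 490/(2·6) = 490/12 = 40.8333.

40.83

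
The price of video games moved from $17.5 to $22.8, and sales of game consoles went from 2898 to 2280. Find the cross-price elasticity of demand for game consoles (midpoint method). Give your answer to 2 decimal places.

ΔQ_x = 2280 − 2898 = -618; ΔP_y = 22.8 − 17.5 = 5.3.
Midpoints: P̄_y = 20.15, Q̄_x = 2589.0.
ε_xy = (ΔQ_x/ΔP_y)(P̄_y/Q̄_x) = (-618/5.3)(20.15/2589.0).
ε_xy < 0, so the goods are complements.

-0.91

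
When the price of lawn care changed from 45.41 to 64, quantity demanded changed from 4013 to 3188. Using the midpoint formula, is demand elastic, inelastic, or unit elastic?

Arc ε ≈ -0.674.
|ε| = 0.67 < 1.

inelastic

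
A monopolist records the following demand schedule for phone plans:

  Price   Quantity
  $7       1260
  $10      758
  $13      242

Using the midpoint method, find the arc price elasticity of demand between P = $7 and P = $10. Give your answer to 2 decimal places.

-1.41

At P = 7, Q = 1260; at P = 10, Q = 758.
ΔQ = -502, ΔP = 3. Midpoints: P̄ = 8.50, Q̄ = 1009.0.
ε = (ΔQ/ΔP)(P̄/Q̄) = (-502/3)(8.50/1009.0).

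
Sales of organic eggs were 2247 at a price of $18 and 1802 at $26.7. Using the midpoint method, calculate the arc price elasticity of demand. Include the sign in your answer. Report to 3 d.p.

-0.565

ΔQ = 1802 − 2247 = -445; ΔP = 26.7 − 18 = 8.7.
Midpoints: P̄ = 22.35, Q̄ = 2024.5.
ε = (ΔQ/ΔP)(P̄/Q̄) = (-445/8.7)(22.35/2024.5).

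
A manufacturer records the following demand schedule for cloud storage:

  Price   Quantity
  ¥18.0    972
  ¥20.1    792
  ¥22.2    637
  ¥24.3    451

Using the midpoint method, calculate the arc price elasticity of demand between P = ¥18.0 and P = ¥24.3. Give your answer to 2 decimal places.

-2.46

At P = 18.0, Q = 972; at P = 24.3, Q = 451.
ΔQ = -521, ΔP = 6.3. Midpoints: P̄ = 21.15, Q̄ = 711.5.
ε = (ΔQ/ΔP)(P̄/Q̄) = (-521/6.3)(21.15/711.5).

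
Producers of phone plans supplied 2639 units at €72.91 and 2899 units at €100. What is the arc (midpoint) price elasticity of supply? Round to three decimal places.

ΔQ = 2899 − 2639 = 260; ΔP = 100 − 72.91 = 27.09.
Midpoints: P̄ = 86.45, Q̄ = 2769.0.
ε_s = (ΔQ/ΔP)(P̄/Q̄) = (260/27.09)(86.45/2769.0).

0.300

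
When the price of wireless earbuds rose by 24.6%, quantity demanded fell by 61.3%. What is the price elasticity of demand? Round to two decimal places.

-2.49

ε = %ΔQ / %ΔP = (-61.3)/(24.6) = -2.492.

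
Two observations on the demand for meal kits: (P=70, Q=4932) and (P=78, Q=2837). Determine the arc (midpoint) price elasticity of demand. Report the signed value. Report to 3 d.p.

-4.989

ΔQ = 2837 − 4932 = -2095; ΔP = 78 − 70 = 8.
Midpoints: P̄ = 74.00, Q̄ = 3884.5.
ε = (ΔQ/ΔP)(P̄/Q̄) = (-2095/8)(74.00/3884.5).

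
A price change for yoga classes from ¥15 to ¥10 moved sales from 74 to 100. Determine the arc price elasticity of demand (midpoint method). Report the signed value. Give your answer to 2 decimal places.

-0.75

ΔQ = 100 − 74 = 26; ΔP = 10 − 15 = -5.
Midpoints: P̄ = 12.50, Q̄ = 87.0.
ε = (ΔQ/ΔP)(P̄/Q̄) = (26/-5)(12.50/87.0).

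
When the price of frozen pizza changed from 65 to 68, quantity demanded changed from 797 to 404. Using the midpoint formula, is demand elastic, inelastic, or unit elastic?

Arc ε ≈ -14.507.
|ε| = 14.51 > 1.

elastic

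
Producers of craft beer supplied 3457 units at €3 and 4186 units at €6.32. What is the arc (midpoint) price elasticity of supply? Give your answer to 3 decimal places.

ΔQ = 4186 − 3457 = 729; ΔP = 6.32 − 3 = 3.32.
Midpoints: P̄ = 4.66, Q̄ = 3821.5.
ε_s = (ΔQ/ΔP)(P̄/Q̄) = (729/3.32)(4.66/3821.5).

0.268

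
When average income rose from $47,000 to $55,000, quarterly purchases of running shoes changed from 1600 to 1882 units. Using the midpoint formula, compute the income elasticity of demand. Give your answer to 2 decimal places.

1.03

ΔQ = 282, ΔI = 8000. Midpoints: Ī = 51,000, Q̄ = 1741.0.
ε_I = (ΔQ/ΔI)(Ī/Q̄) = (282/8000)(51000/1741.0).
ε_I > 0, so the good is normal.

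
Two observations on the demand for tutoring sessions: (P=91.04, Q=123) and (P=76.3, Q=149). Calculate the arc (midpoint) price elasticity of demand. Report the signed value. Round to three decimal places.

ΔQ = 149 − 123 = 26; ΔP = 76.3 − 91.04 = -14.74.
Midpoints: P̄ = 83.67, Q̄ = 136.0.
ε = (ΔQ/ΔP)(P̄/Q̄) = (26/-14.74)(83.67/136.0).

-1.085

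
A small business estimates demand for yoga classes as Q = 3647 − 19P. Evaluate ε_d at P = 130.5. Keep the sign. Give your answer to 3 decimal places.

-2.124

At P = 130.5, Q = 1167.500.
dQ/dP = −19.
ε = (dQ/dP)(P/Q) = (-19)(130.5/1167.500).
|ε| > 1, so demand is elastic at this price.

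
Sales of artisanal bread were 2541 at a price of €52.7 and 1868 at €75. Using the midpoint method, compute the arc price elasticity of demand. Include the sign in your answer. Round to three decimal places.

ΔQ = 1868 − 2541 = -673; ΔP = 75 − 52.7 = 22.3.
Midpoints: P̄ = 63.85, Q̄ = 2204.5.
ε = (ΔQ/ΔP)(P̄/Q̄) = (-673/22.3)(63.85/2204.5).

-0.874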